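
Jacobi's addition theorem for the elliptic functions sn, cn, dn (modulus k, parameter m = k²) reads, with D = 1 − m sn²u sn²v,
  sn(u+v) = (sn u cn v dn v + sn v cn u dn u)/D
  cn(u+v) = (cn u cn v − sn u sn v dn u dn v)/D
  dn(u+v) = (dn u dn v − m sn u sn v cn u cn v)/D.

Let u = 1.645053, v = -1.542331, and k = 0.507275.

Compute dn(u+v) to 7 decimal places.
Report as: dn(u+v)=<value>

dn(u+v)=0.9986474

sn u = 0.9992583725156932, cn u = 0.03850590808289072, dn u = 0.8620055775724266
sn v = -0.9919267686470486, cn v = 0.1268120090583877, dn v = 0.8641818317058574
m = k² = 0.257327925625
D = 1 − m·sn²u·sn²v = 0.7471856439653715
dn(u+v) = (dn u·dn v − m·sn u·sn v·cn u·cn v)/D = 0.7461750255464846/0.7471856439653715 = 0.9986474333024877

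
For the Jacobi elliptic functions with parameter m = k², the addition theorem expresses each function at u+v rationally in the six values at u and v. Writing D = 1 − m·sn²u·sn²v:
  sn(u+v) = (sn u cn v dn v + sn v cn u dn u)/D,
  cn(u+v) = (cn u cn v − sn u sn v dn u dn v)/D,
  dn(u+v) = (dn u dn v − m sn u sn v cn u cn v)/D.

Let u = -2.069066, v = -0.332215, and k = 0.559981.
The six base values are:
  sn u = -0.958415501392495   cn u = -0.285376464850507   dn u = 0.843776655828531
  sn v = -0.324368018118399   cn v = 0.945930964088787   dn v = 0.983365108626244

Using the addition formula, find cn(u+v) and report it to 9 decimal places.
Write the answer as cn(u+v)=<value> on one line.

cn(u+v)=-0.544394089

m = k² = 0.313578720361
D = 1 − m·sn²u·sn²v = 0.9696938829080254
cn(u+v) = (cn u·cn v − sn u·sn v·dn u·dn v)/D = -0.5278956179072853/0.9696938829080254 = -0.5443940889099697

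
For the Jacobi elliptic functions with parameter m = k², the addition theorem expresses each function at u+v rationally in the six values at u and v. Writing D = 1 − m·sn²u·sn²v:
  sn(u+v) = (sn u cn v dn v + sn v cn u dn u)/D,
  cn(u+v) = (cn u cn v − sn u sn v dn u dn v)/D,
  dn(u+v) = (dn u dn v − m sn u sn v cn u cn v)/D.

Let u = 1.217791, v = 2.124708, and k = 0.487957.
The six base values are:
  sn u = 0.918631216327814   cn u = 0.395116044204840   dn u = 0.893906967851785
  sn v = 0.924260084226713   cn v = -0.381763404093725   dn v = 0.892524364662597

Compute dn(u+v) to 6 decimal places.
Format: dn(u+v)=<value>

m = k² = 0.238102033849
D = 1 − m·sn²u·sn²v = 0.8283539162881167
dn(u+v) = (dn u·dn v − m·sn u·sn v·cn u·cn v)/D = 0.8283279638111312/0.8283539162881167 = 0.9999686698203809

dn(u+v)=0.999969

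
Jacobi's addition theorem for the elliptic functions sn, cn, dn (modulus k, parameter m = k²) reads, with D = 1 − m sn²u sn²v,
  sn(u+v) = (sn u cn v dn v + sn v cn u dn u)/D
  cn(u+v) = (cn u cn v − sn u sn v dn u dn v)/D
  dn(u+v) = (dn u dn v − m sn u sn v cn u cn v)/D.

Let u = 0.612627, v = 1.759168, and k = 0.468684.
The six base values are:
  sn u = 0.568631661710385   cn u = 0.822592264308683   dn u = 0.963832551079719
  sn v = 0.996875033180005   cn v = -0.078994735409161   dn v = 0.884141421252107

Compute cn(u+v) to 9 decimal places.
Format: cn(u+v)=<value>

cn(u+v)=-0.589653667

m = k² = 0.219664691856
D = 1 − m·sn²u·sn²v = 0.9294164057852468
cn(u+v) = (cn u·cn v − sn u·sn v·dn u·dn v)/D = -0.5480337920973635/0.9294164057852468 = -0.5896536672755844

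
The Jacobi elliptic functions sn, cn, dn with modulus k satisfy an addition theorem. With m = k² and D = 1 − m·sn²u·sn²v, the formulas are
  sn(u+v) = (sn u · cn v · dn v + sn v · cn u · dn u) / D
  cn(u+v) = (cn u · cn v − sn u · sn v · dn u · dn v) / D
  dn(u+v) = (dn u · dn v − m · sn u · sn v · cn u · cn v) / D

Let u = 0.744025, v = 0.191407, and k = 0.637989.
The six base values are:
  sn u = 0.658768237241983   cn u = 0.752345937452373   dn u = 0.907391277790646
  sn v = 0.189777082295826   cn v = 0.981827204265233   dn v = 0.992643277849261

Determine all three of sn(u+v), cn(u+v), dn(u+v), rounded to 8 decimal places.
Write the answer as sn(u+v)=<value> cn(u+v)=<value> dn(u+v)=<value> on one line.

m = k² = 0.407029964121
D = 1 − m·sn²u·sn²v = 0.9936382116719726
sn(u+v) = (sn u·cn v·dn v + sn v·cn u·dn u)/D = 0.7715938011110705/0.9936382116719726 = 0.7765339457031619
cn(u+v) = (cn u·cn v − sn u·sn v·dn u·dn v)/D = 0.6260670106159928/0.9936382116719726 = 0.6300754170499582
dn(u+v) = (dn u·dn v − m·sn u·sn v·cn u·cn v)/D = 0.863127313797373/0.9936382116719726 = 0.8686535035171485

sn(u+v)=0.77653395 cn(u+v)=0.63007542 dn(u+v)=0.86865350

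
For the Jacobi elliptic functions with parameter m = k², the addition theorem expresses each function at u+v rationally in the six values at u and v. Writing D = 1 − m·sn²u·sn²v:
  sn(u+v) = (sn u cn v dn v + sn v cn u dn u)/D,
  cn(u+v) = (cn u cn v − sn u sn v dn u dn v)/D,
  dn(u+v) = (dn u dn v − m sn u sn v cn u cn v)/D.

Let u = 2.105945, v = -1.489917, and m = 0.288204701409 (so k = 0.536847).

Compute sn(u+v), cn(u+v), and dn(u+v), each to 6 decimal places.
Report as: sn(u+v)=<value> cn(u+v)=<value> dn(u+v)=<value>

sn(u+v)=0.569305 cn(u+v)=0.822126 dn(u+v)=0.952150

sn u = 0.943069252547601, cn u = -0.3325964294746851, dn u = 0.8623668671688715
sn v = -0.9831915473758769, cn v = 0.1825770554276436, dn v = 0.8493541216491261
m = k² = 0.288204701409
D = 1 − m·sn²u·sn²v = 0.7522209950556569
sn(u+v) = (sn u·cn v·dn v + sn v·cn u·dn u)/D = 0.428243315135135/0.7522209950556569 = 0.5693051881694012
cn(u+v) = (cn u·cn v − sn u·sn v·dn u·dn v)/D = 0.6184206403772372/0.7522209950556569 = 0.8221262693305711
dn(u+v) = (dn u·dn v − m·sn u·sn v·cn u·cn v)/D = 0.7162275418390887/0.7522209950556569 = 0.9521504272638587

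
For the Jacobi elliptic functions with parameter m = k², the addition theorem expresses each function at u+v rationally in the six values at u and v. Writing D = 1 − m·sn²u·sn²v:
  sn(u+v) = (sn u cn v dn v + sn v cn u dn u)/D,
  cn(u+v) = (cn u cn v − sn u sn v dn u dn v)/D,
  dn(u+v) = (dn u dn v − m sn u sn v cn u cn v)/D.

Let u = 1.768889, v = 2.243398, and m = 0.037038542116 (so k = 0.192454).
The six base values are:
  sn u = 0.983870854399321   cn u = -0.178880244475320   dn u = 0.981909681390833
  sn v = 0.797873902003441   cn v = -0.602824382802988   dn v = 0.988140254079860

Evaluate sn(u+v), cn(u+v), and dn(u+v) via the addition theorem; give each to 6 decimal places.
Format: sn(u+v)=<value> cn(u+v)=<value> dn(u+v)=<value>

m = k² = 0.037038542116
D = 1 − m·sn²u·sn²v = 0.9771756407448549
sn(u+v) = (sn u·cn v·dn v + sn v·cn u·dn u)/D = -0.7262092675700928/0.9771756407448549 = -0.743171685099045
cn(u+v) = (cn u·cn v − sn u·sn v·dn u·dn v)/D = -0.6538289780672214/0.9771756407448549 = -0.6691007745228262
dn(u+v) = (dn u·dn v − m·sn u·sn v·cn u·cn v)/D = 0.967129179694497/0.9771756407448549 = 0.9897188789492337

sn(u+v)=-0.743172 cn(u+v)=-0.669101 dn(u+v)=0.989719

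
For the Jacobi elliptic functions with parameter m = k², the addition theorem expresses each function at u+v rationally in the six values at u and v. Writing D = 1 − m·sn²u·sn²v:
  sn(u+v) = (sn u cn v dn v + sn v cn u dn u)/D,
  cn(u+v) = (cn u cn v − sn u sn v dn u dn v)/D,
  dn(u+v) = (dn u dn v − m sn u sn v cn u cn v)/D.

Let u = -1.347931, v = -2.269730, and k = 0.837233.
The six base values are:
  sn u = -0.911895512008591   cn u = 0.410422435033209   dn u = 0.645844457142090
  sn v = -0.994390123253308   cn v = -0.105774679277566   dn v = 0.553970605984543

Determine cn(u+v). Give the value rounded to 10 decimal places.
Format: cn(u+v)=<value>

cn(u+v)=-0.8682890288

m = k² = 0.700959096289
D = 1 − m·sn²u·sn²v = 0.4236365443243471
cn(u+v) = (cn u·cn v − sn u·sn v·dn u·dn v)/D = -0.367838963622307/0.4236365443243471 = -0.8682890287686795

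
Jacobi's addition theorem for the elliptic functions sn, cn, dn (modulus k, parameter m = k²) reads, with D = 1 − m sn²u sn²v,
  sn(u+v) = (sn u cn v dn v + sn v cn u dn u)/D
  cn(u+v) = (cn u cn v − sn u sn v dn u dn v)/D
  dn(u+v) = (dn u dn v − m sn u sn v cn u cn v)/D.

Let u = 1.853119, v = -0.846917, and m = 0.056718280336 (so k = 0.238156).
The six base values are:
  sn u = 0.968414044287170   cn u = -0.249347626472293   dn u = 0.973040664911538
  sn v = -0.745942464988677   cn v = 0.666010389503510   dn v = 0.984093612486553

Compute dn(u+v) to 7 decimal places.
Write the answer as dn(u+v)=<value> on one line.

dn(u+v)=0.9797573

m = k² = 0.056718280336
D = 1 − m·sn²u·sn²v = 0.9704024423082495
dn(u+v) = (dn u·dn v − m·sn u·sn v·cn u·cn v)/D = 0.9507589243791565/0.9704024423082495 = 0.9797573490413236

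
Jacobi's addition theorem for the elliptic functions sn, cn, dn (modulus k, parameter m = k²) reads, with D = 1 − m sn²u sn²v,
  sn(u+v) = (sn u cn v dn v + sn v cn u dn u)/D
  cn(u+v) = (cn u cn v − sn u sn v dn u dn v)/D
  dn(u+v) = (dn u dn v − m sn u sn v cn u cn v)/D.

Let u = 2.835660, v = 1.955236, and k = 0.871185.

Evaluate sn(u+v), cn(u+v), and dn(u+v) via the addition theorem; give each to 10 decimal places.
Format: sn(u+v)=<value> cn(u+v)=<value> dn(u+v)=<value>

sn u = 0.9416286765866064, cn u = -0.3366532866760047, dn u = 0.5718864680463657
sn v = 0.9942275498194744, cn v = 0.1072920275694546, dn v = 0.4997735106488475
m = k² = 0.758963304225
D = 1 − m·sn²u·sn²v = 0.3348008019740077
sn(u+v) = (sn u·cn v·dn v + sn v·cn u·dn u)/D = -0.1409243609924611/0.3348008019740077 = -0.420920022179044
cn(u+v) = (cn u·cn v − sn u·sn v·dn u·dn v)/D = -0.303697055437331/0.3348008019740077 = -0.9070977537888588
dn(u+v) = (dn u·dn v − m·sn u·sn v·cn u·cn v)/D = 0.3114784295068969/0.3348008019740077 = 0.9303395561492069

sn(u+v)=-0.4209200222 cn(u+v)=-0.9070977538 dn(u+v)=0.9303395561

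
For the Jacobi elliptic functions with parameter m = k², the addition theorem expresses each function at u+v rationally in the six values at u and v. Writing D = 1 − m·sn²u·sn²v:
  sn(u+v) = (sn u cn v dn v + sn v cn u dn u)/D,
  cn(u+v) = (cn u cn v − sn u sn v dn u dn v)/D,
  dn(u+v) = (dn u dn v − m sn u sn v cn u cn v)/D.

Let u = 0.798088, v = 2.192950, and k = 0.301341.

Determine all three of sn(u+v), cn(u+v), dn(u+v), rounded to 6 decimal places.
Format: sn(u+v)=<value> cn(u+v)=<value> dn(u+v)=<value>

sn(u+v)=0.223683 cn(u+v)=-0.974662 dn(u+v)=0.997726

sn u = 0.7112867755756205, cn u = 0.7029019297819838, dn u = 0.9767591416943087
sn v = 0.8472078843510497, cn v = -0.5312615181748235, dn v = 0.9668622914692238
m = k² = 0.090806398281
D = 1 − m·sn²u·sn²v = 0.9670249170752328
sn(u+v) = (sn u·cn v·dn v + sn v·cn u·dn u)/D = 0.2163067930278714/0.9670249170752328 = 0.2236827502667578
cn(u+v) = (cn u·cn v − sn u·sn v·dn u·dn v)/D = -0.9425224461700413/0.9670249170752328 = -0.9746620066633865
dn(u+v) = (dn u·dn v − m·sn u·sn v·cn u·cn v)/D = 0.9648256233074962/0.9670249170752328 = 0.9977257113763021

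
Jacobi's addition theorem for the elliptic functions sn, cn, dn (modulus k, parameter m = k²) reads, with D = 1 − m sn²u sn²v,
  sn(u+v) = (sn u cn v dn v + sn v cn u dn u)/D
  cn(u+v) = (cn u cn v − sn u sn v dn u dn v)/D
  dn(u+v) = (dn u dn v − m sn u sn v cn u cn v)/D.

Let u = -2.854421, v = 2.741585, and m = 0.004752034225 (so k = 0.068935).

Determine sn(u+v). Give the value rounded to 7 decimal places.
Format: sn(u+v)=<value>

sn u = -0.2868094803342042, cn u = -0.9579876418777143, dn u = 0.9998045304932165
sn v = 0.3928230885145928, cn v = -0.9196140609678912, dn v = 0.9996332896113204
m = k² = 0.004752034225
D = 1 − m·sn²u·sn²v = 0.9999396801050032
sn(u+v) = (sn u·cn v·dn v + sn v·cn u·dn u)/D = -0.1125887956310248/0.9999396801050032 = -0.112595587385033

sn(u+v)=-0.1125956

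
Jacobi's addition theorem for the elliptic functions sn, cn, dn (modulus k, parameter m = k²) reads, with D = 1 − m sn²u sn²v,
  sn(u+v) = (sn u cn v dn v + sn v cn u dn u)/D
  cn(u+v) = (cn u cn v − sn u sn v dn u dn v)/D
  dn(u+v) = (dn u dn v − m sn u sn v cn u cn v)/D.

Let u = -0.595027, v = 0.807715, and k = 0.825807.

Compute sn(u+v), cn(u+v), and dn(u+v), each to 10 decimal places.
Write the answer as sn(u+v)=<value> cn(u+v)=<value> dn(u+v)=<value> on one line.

sn(u+v)=0.2100302673 cn(u+v)=0.9776948843 dn(u+v)=0.9848436513

sn u = -0.5420835365247825, cn u = 0.8403246036079063, dn u = 0.894205662193323
sn v = 0.6858440057284994, cn v = 0.7277485828267109, dn v = 0.8241478069072248
m = k² = 0.681957201249
D = 1 − m·sn²u·sn²v = 0.9057372187602482
sn(u+v) = (sn u·cn v·dn v + sn v·cn u·dn u)/D = 0.1902322301936718/0.9057372187602482 = 0.2100302673374261
cn(u+v) = (cn u·cn v − sn u·sn v·dn u·dn v)/D = 0.8855346453093135/0.9057372187602482 = 0.9776948843080695
dn(u+v) = (dn u·dn v − m·sn u·sn v·cn u·cn v)/D = 0.8920095496707478/0.9057372187602482 = 0.9848436513315743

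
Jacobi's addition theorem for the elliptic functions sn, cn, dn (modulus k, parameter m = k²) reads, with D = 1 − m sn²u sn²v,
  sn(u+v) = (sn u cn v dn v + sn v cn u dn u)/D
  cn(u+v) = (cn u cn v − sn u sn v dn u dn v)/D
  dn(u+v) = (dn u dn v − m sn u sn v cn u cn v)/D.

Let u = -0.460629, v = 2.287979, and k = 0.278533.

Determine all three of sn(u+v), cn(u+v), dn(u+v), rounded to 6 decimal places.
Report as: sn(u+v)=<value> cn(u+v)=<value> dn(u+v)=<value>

sn(u+v)=0.976777 cn(u+v)=-0.214256 dn(u+v)=0.962279

sn u = -0.4434271069684856, cn u = 0.8963104377421694, dn u = 0.9923434418427688
sn v = 0.7888504285516736, cn v = -0.6145852271034839, dn v = 0.9755627793571668
m = k² = 0.077580632089
D = 1 − m·sn²u·sn²v = 0.9905073575758446
sn(u+v) = (sn u·cn v·dn v + sn v·cn u·dn u)/D = 0.9675052924227955/0.9905073575758446 = 0.9767774918811869
cn(u+v) = (cn u·cn v − sn u·sn v·dn u·dn v)/D = -0.2122223705120718/0.9905073575758446 = -0.2142562282742272
dn(u+v) = (dn u·dn v − m·sn u·sn v·cn u·cn v)/D = 0.9531443727857582/0.9905073575758446 = 0.9622789427011142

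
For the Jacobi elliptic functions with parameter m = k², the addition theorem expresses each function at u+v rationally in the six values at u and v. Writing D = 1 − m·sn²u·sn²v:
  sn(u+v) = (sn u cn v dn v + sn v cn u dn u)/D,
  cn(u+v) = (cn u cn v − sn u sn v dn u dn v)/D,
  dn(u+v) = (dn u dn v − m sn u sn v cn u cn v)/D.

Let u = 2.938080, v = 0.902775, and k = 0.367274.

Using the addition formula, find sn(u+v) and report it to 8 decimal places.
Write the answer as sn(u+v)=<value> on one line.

sn(u+v)=-0.54823876

sn u = 0.31231004550337, cn u = -0.9499802289930475, dn u = 0.9933997882446407
sn v = 0.7762904661785438, cn v = 0.6303753739799002, dn v = 0.9584944151878883
m = k² = 0.134890191076
D = 1 − m·sn²u·sn²v = 0.9920713219727497
sn(u+v) = (sn u·cn v·dn v + sn v·cn u·dn u)/D = -0.5438919478146049/0.9920713219727497 = -0.5482387563961299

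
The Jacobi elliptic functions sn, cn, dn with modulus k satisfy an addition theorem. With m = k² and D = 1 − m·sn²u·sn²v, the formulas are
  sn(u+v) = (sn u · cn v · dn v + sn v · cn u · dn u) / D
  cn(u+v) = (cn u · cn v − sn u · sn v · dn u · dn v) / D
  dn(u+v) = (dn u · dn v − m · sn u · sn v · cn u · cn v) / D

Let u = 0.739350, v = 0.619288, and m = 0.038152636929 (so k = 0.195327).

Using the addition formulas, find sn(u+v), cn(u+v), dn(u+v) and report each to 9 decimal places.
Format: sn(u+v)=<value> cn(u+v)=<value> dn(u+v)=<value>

sn(u+v)=0.975202460 cn(u+v)=0.221314624 dn(u+v)=0.981690422

sn u = 0.672105165276941, cn u = 0.7404557021240743, dn u = 0.9913452913127915
sn v = 0.5793167060841309, cn v = 0.8151025420472155, dn v = 0.9935772117470367
m = k² = 0.038152636929
D = 1 − m·sn²u·sn²v = 0.9942159620845606
sn(u+v) = (sn u·cn v·dn v + sn v·cn u·dn u)/D = 0.9695618516474779/0.9942159620845606 = 0.9752024596493193
cn(u+v) = (cn u·cn v − sn u·sn v·dn u·dn v)/D = 0.2200345315936627/0.9942159620845606 = 0.2213146237687825
dn(u+v) = (dn u·dn v − m·sn u·sn v·cn u·cn v)/D = 0.9760122877771814/0.9942159620845606 = 0.9816904224015758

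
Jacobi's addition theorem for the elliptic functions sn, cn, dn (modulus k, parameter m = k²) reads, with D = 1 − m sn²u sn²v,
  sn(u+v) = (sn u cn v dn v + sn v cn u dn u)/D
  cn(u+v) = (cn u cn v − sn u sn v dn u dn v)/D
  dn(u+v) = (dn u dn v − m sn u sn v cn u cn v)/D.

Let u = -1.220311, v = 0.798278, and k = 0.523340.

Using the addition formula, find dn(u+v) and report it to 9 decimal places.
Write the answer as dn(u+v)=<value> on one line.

sn u = -0.9163324144510576, cn u = 0.4004184139450823, dn u = 0.8775126956380391
sn v = 0.7018092671067878, cn v = 0.7123649012992101, dn v = 0.930108504561452
m = k² = 0.2738847556
D = 1 − m·sn²u·sn²v = 0.8867307156532967
dn(u+v) = (dn u·dn v − m·sn u·sn v·cn u·cn v)/D = 0.8664228229896781/0.8867307156532967 = 0.9770980159984006

dn(u+v)=0.977098016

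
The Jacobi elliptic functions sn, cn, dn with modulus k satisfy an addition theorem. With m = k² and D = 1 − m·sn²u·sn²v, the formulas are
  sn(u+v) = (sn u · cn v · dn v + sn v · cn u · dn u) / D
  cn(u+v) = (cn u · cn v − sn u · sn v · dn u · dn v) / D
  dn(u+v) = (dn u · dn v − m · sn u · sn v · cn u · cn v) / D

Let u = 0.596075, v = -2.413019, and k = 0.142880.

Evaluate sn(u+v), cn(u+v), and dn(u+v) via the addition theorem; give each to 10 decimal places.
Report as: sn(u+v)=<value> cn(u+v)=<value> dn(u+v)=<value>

sn(u+v)=-0.9723650952 cn(u+v)=-0.2334654613 dn(u+v)=0.9903019900

sn u = 0.5608433477801672, cn u = 0.8279219403124514, dn u = 0.996784156488673
sn v = -0.6768954530441609, cn v = -0.7360791707745439, dn v = 0.9953121335247013
m = k² = 0.0204146944
D = 1 − m·sn²u·sn²v = 0.9970578201099556
sn(u+v) = (sn u·cn v·dn v + sn v·cn u·dn u)/D = -0.969504222188442/0.9970578201099556 = -0.9723650952173716
cn(u+v) = (cn u·cn v − sn u·sn v·dn u·dn v)/D = -0.2327785638782076/0.9970578201099556 = -0.2334654612633566
dn(u+v) = (dn u·dn v − m·sn u·sn v·cn u·cn v)/D = 0.987388343408757/0.9970578201099556 = 0.9903019900088319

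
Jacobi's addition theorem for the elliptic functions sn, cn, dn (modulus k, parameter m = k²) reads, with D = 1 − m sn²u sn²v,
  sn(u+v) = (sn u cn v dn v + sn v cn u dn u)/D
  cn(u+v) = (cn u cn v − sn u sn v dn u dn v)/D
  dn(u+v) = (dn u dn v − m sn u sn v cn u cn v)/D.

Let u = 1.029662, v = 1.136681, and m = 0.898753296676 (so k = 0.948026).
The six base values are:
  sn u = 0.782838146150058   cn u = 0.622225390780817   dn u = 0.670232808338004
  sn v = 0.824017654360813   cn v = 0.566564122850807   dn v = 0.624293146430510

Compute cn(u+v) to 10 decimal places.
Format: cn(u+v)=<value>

m = k² = 0.898753296676
D = 1 − m·sn²u·sn²v = 0.6260121536974313
cn(u+v) = (cn u·cn v − sn u·sn v·dn u·dn v)/D = 0.08261823891048095/0.6260121536974313 = 0.1319754551449373

cn(u+v)=0.1319754551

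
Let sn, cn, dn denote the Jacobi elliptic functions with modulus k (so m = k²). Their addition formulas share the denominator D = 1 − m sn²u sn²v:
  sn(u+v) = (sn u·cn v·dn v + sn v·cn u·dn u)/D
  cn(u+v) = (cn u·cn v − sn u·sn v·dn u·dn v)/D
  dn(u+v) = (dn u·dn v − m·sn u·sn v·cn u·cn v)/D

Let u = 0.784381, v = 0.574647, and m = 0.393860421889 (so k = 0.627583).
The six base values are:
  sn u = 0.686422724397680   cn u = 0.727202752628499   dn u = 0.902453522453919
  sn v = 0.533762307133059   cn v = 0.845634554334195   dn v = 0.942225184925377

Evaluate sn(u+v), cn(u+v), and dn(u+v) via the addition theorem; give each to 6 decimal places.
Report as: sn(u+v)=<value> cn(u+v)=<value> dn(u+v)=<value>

sn(u+v)=0.947302 cn(u+v)=0.320341 dn(u+v)=0.804088

m = k² = 0.393860421889
D = 1 − m·sn²u·sn²v = 0.9471285220514176
sn(u+v) = (sn u·cn v·dn v + sn v·cn u·dn u)/D = 0.8972170653948169/0.9471285220514176 = 0.9473023401845234
cn(u+v) = (cn u·cn v − sn u·sn v·dn u·dn v)/D = 0.303403979617301/0.9471285220514176 = 0.3203408751329208
dn(u+v) = (dn u·dn v − m·sn u·sn v·cn u·cn v)/D = 0.7615742926651258/0.9471285220514176 = 0.8040875920573127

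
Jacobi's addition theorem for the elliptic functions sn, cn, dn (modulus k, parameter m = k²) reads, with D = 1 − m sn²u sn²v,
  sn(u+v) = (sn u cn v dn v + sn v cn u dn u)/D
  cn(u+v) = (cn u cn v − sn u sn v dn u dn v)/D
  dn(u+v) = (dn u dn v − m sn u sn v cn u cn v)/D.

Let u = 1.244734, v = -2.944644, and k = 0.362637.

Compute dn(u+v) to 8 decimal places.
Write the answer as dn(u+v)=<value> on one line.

dn(u+v)=0.93225889

sn u = 0.9369402165660304, cn u = 0.3494896716373749, dn u = 0.940508850565653
sn v = -0.3031700435502709, cn v = -0.9529364746370698, dn v = 0.9939381509743489
m = k² = 0.131505593769
D = 1 − m·sn²u·sn²v = 0.9893893849146809
dn(u+v) = (dn u·dn v − m·sn u·sn v·cn u·cn v)/D = 0.9223670461572707/0.9893893849146809 = 0.9322588863603082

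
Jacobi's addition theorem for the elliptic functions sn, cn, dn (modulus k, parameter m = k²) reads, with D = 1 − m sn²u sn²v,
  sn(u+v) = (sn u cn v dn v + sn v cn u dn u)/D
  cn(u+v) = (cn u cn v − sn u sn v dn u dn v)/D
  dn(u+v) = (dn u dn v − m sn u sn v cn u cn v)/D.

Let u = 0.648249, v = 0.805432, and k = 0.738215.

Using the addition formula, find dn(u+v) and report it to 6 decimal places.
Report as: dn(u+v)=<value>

dn(u+v)=0.709467

sn u = 0.5856475868011965, cn u = 0.8105657925634014, dn u = 0.9017136222728309
sn v = 0.6919159775433962, cn v = 0.7219780329207852, dn v = 0.8597098224794991
m = k² = 0.544961386225
D = 1 − m·sn²u·sn²v = 0.9105160460079748
dn(u+v) = (dn u·dn v − m·sn u·sn v·cn u·cn v)/D = 0.6459807608539203/0.9105160460079748 = 0.7094666411274453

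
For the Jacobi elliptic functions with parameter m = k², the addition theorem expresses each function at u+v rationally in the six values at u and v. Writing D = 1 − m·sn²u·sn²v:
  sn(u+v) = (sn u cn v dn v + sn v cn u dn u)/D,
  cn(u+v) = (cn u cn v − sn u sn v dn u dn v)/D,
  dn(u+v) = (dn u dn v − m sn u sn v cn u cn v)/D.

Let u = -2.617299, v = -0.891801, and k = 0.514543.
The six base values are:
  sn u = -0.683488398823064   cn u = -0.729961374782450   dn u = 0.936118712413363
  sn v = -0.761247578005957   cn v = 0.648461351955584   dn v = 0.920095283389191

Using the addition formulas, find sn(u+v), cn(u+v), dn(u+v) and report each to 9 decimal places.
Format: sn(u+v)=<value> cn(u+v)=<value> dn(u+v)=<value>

sn(u+v)=0.121059660 cn(u+v)=-0.992645233 dn(u+v)=0.998058067

m = k² = 0.264754498849
D = 1 − m·sn²u·sn²v = 0.9283266850630638
sn(u+v) = (sn u·cn v·dn v + sn v·cn u·dn u)/D = 0.1123829124731408/0.9283266850630638 = 0.1210596595804055
cn(u+v) = (cn u·cn v − sn u·sn v·dn u·dn v)/D = -0.9214990586995905/0.9283266850630638 = -0.9926452331131583
dn(u+v) = (dn u·dn v − m·sn u·sn v·cn u·cn v)/D = 0.9265239372626089/0.9283266850630638 = 0.9980580674567892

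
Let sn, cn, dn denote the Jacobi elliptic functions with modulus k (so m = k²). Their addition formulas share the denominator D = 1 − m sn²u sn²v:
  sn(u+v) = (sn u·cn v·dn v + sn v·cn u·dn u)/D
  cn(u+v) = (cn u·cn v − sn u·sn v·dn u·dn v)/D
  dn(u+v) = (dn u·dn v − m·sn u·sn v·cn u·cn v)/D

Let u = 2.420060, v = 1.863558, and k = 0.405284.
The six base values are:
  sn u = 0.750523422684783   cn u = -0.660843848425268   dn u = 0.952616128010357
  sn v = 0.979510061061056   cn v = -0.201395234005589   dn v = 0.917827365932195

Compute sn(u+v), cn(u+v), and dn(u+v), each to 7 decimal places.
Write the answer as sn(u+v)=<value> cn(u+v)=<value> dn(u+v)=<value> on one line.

sn(u+v)=-0.8289483 cn(u+v)=-0.5593252 dn(u+v)=0.9418764

m = k² = 0.164255120656
D = 1 − m·sn²u·sn²v = 0.9112302041855362
sn(u+v) = (sn u·cn v·dn v + sn v·cn u·dn u)/D = -0.7553627619085261/0.9112302041855362 = -0.8289483364784583
cn(u+v) = (cn u·cn v − sn u·sn v·dn u·dn v)/D = -0.5096739967292203/0.9112302041855362 = -0.559325178630103
dn(u+v) = (dn u·dn v − m·sn u·sn v·cn u·cn v)/D = 0.8582662548103213/0.9112302041855362 = 0.9418764334940429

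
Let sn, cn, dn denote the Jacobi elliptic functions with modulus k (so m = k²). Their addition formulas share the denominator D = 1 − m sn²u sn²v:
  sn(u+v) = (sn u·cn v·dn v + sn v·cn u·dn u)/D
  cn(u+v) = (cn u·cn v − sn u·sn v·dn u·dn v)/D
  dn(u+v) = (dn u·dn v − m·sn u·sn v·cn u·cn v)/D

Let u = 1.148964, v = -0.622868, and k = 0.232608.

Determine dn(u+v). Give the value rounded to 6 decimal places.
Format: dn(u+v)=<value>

dn(u+v)=0.993184

sn u = 0.907996705838583, cn u = 0.418977305096925, dn u = 0.9774412910126236
sn v = -0.5817294172631645, cn v = 0.8133823732357734, dn v = 0.9908026410084035
m = k² = 0.054106481664
D = 1 − m·sn²u·sn²v = 0.9849040693415424
dn(u+v) = (dn u·dn v − m·sn u·sn v·cn u·cn v)/D = 0.9781909840378637/0.9849040693415424 = 0.9931840211522664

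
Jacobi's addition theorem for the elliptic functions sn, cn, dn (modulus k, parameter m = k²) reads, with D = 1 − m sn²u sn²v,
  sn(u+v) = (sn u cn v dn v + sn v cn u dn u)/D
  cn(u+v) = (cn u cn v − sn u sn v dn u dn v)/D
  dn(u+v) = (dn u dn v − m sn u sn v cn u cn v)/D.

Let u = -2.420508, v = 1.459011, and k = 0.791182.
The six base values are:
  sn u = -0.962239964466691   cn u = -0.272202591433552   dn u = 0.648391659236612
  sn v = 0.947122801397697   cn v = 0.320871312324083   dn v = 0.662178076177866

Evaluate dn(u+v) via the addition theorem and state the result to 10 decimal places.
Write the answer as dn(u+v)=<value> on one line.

m = k² = 0.625968957124
D = 1 − m·sn²u·sn²v = 0.4800852227505622
dn(u+v) = (dn u·dn v − m·sn u·sn v·cn u·cn v)/D = 0.3795236399884886/0.4800852227505622 = 0.7905338927411178

dn(u+v)=0.7905338927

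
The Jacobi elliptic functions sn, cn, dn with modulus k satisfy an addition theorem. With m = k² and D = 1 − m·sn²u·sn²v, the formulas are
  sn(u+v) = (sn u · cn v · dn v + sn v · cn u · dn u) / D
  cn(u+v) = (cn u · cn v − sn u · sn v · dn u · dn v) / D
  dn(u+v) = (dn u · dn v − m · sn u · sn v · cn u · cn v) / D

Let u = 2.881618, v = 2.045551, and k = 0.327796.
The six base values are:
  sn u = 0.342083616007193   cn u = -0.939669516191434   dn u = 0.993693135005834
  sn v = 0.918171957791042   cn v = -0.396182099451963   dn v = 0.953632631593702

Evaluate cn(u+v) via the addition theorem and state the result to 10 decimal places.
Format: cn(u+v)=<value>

m = k² = 0.107450217616
D = 1 − m·sn²u·sn²v = 0.9893996575080254
cn(u+v) = (cn u·cn v − sn u·sn v·dn u·dn v)/D = 0.07464134099322672/0.9893996575080254 = 0.07544104187505369

cn(u+v)=0.0754410419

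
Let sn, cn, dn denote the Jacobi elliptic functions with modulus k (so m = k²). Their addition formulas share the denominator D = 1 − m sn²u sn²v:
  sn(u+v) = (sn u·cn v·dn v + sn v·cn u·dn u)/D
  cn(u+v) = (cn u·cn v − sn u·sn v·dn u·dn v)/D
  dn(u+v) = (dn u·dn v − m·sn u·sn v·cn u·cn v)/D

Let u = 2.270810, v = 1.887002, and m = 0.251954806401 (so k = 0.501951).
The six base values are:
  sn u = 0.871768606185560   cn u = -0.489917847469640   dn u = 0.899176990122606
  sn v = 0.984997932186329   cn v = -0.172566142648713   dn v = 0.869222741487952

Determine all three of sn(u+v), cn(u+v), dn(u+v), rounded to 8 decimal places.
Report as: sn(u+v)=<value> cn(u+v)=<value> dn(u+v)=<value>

m = k² = 0.251954806401
D = 1 − m·sn²u·sn²v = 0.8142213786261441
sn(u+v) = (sn u·cn v·dn v + sn v·cn u·dn u)/D = -0.5646780114421139/0.8142213786261441 = -0.6935190186174048
cn(u+v) = (cn u·cn v − sn u·sn v·dn u·dn v)/D = -0.5865962809340327/0.8142213786261441 = -0.7204383185366751
dn(u+v) = (dn u·dn v − m·sn u·sn v·cn u·cn v)/D = 0.7632940634086309/0.8142213786261441 = 0.9374527412883162

sn(u+v)=-0.69351902 cn(u+v)=-0.72043832 dn(u+v)=0.93745274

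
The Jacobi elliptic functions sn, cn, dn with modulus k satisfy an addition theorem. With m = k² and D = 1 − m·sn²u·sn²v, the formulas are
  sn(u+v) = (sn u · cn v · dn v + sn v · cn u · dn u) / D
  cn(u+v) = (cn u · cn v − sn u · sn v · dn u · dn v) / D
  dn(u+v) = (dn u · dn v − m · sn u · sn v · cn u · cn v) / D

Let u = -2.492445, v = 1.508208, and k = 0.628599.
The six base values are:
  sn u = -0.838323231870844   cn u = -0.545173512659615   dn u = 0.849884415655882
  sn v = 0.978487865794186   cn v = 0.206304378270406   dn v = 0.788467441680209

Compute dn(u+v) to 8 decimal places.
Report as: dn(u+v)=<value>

m = k² = 0.395136702801
D = 1 − m·sn²u·sn²v = 0.7341226977356036
dn(u+v) = (dn u·dn v − m·sn u·sn v·cn u·cn v)/D = 0.6336511567528093/0.7341226977356036 = 0.863140669410307

dn(u+v)=0.86314067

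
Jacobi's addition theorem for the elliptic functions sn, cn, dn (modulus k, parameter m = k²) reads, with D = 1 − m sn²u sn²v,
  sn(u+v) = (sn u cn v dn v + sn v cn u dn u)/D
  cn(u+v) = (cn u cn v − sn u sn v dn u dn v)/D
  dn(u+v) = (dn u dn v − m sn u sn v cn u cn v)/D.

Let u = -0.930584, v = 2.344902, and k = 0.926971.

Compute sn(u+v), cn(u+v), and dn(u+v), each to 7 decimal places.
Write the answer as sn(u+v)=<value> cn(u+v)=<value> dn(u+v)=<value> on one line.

sn u = -0.7412711312519611, cn u = 0.6712057136023485, dn u = 0.7265280177876523
sn v = 0.999617883139799, cn v = 0.02764213644252521, dn v = 0.3760070834478569
m = k² = 0.859275234841
D = 1 − m·sn²u·sn²v = 0.5282037300200616
sn(u+v) = (sn u·cn v·dn v + sn v·cn u·dn u)/D = 0.4797589128209164/0.5282037300200616 = 0.908283841166163
cn(u+v) = (cn u·cn v − sn u·sn v·dn u·dn v)/D = 0.2209763923499485/0.5282037300200616 = 0.4183544715626217
dn(u+v) = (dn u·dn v − m·sn u·sn v·cn u·cn v)/D = 0.2849929651566657/0.5282037300200616 = 0.5395512166221193

sn(u+v)=0.9082838 cn(u+v)=0.4183545 dn(u+v)=0.5395512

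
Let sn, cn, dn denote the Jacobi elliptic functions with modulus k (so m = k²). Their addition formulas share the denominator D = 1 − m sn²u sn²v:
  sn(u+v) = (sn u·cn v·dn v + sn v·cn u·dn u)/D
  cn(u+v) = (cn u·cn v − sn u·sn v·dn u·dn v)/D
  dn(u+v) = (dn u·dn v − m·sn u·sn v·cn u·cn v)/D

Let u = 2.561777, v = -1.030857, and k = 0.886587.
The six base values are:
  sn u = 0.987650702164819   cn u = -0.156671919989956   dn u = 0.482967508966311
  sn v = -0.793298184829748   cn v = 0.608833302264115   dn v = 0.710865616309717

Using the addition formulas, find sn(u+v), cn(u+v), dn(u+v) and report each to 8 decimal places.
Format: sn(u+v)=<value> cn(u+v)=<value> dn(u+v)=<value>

sn(u+v)=0.94204250 cn(u+v)=0.33549356 dn(u+v)=0.54994232

m = k² = 0.786036508569
D = 1 − m·sn²u·sn²v = 0.5174721409000498
sn(u+v) = (sn u·cn v·dn v + sn v·cn u·dn u)/D = 0.4874807493752372/0.5174721409000498 = 0.9420425001573071
cn(u+v) = (cn u·cn v − sn u·sn v·dn u·dn v)/D = 0.1736085700541254/0.5174721409000498 = 0.3354935586525769
dn(u+v) = (dn u·dn v − m·sn u·sn v·cn u·cn v)/D = 0.2845798319071723/0.5174721409000498 = 0.5499423242615473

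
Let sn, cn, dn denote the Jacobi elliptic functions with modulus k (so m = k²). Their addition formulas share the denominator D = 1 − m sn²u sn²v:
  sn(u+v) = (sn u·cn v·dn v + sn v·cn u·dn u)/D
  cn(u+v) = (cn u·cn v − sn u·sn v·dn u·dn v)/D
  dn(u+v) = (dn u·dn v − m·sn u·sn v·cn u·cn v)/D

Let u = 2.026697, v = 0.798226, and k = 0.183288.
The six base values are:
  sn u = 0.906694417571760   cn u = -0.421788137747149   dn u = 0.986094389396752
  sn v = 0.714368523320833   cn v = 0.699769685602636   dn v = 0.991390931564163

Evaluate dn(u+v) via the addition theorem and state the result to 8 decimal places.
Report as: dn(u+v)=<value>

m = k² = 0.033594490944
D = 1 − m·sn²u·sn²v = 0.9859059902073079
dn(u+v) = (dn u·dn v − m·sn u·sn v·cn u·cn v)/D = 0.9840274863666868/0.9859059902073079 = 0.9980946420254267

dn(u+v)=0.99809464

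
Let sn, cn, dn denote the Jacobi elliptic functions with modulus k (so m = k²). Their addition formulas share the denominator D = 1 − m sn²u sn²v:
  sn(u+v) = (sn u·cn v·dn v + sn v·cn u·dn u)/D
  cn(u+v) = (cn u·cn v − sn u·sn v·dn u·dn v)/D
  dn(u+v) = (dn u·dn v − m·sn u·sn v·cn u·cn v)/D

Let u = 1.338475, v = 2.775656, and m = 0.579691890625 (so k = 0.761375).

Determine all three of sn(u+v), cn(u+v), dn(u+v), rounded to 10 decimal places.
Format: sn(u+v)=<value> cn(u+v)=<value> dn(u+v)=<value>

sn(u+v)=-0.2532910025 cn(u+v)=-0.9673901323 dn(u+v)=0.9812283601

sn u = 0.9230274037311282, cn u = 0.3847342095023171, dn u = 0.7114171363103222
sn v = 0.8332404579292728, cn v = -0.5529107878037973, dn v = 0.7729980038330822
m = k² = 0.579691890625
D = 1 − m·sn²u·sn²v = 0.6571002939537985
sn(u+v) = (sn u·cn v·dn v + sn v·cn u·dn u)/D = -0.1664375922118617/0.6571002939537985 = -0.2532910025201786
cn(u+v) = (cn u·cn v − sn u·sn v·dn u·dn v)/D = -0.6356723402924548/0.6571002939537985 = -0.9673901322849654
dn(u+v) = (dn u·dn v − m·sn u·sn v·cn u·cn v)/D = 0.6447654438465825/0.6571002939537985 = 0.9812283600833646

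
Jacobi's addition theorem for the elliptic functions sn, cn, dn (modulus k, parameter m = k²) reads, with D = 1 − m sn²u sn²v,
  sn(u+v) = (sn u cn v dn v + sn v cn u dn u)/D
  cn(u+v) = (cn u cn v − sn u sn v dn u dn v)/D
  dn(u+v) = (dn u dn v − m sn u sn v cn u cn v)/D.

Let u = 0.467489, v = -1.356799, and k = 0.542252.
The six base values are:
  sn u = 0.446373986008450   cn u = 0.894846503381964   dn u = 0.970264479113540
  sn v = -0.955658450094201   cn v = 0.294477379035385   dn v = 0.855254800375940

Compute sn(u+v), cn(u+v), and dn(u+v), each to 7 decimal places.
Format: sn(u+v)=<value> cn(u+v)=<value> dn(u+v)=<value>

m = k² = 0.294037231504
D = 1 − m·sn²u·sn²v = 0.9464936301925314
sn(u+v) = (sn u·cn v·dn v + sn v·cn u·dn u)/D = -0.7173180545822486/0.9464936301925314 = -0.7578688664141723
cn(u+v) = (cn u·cn v − sn u·sn v·dn u·dn v)/D = 0.6174989883112155/0.9464936301925314 = 0.6524069139119369
dn(u+v) = (dn u·dn v − m·sn u·sn v·cn u·cn v)/D = 0.8628758592192523/0.9464936301925314 = 0.9116552205889965

sn(u+v)=-0.7578689 cn(u+v)=0.6524069 dn(u+v)=0.9116552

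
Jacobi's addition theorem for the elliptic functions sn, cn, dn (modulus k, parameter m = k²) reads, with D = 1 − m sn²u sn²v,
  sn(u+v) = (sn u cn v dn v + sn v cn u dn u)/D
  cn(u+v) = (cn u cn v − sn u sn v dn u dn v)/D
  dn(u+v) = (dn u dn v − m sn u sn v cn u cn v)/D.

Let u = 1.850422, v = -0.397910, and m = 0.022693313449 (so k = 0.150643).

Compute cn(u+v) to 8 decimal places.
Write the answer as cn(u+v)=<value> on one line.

cn(u+v)=0.12553432

sn u = 0.9644126436633472, cn u = -0.2644016882364289, dn u = 0.9893902851974808
sn v = -0.3872796800727154, cn v = 0.9219622819848842, dn v = 0.9982967148535932
m = k² = 0.022693313449
D = 1 − m·sn²u·sn²v = 0.9968342754480457
cn(u+v) = (cn u·cn v − sn u·sn v·dn u·dn v)/D = 0.1251369121442772/0.9968342754480457 = 0.1255343192207471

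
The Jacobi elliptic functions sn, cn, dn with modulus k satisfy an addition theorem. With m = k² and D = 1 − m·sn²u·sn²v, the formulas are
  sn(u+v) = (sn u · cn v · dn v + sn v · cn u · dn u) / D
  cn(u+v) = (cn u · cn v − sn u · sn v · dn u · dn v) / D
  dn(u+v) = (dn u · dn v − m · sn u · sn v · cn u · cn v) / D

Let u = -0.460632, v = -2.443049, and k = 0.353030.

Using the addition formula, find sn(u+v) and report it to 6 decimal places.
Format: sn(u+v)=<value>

sn(u+v)=-0.335838

sn u = -0.4427724423282471, cn u = 0.8966340191598126, dn u = 0.9877077364410777
sn v = -0.7135030094612289, cn v = -0.7006521644081103, dn v = 0.9677564010968535
m = k² = 0.1246301809
D = 1 − m·sn²u·sn²v = 0.9875612708874033
sn(u+v) = (sn u·cn v·dn v + sn v·cn u·dn u)/D = -0.331660526821242/0.9875612708874033 = -0.3358379237808894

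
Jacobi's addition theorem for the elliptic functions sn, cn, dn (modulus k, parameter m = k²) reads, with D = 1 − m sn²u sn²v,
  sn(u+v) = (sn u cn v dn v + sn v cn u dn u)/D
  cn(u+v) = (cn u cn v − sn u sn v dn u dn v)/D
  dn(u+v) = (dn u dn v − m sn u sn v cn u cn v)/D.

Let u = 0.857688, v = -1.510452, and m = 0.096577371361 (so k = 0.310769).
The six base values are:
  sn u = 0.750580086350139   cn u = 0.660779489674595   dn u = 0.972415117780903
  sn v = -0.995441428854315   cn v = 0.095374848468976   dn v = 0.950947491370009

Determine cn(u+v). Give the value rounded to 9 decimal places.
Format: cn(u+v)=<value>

cn(u+v)=0.796894677

m = k² = 0.096577371361
D = 1 − m·sn²u·sn²v = 0.946086083766555
cn(u+v) = (cn u·cn v − sn u·sn v·dn u·dn v)/D = 0.7539309642079372/0.946086083766555 = 0.7968946770746163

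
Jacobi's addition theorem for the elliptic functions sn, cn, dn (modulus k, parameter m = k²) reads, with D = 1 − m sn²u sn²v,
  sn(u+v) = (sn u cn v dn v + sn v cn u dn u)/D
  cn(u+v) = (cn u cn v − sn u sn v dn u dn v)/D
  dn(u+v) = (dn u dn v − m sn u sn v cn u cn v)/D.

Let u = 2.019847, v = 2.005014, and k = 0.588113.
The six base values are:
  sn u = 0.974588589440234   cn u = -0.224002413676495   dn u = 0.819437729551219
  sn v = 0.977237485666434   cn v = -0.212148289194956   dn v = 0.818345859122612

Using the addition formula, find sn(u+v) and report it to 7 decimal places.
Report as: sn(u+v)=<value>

sn(u+v)=-0.5079340

m = k² = 0.345876900769
D = 1 − m·sn²u·sn²v = 0.6862639396307524
sn(u+v) = (sn u·cn v·dn v + sn v·cn u·dn u)/D = -0.3485768143981364/0.6862639396307524 = -0.5079340385940865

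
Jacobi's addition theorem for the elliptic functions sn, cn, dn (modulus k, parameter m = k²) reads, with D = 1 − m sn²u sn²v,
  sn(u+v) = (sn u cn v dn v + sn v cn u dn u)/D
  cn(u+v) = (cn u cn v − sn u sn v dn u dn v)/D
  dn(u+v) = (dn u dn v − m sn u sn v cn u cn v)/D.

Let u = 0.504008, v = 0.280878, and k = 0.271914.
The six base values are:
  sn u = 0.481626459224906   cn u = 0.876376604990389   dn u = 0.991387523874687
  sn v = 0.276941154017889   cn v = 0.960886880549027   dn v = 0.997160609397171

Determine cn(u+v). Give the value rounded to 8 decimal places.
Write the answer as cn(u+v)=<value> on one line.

m = k² = 0.073937223396
D = 1 − m·sn²u·sn²v = 0.9986845970602888
cn(u+v) = (cn u·cn v − sn u·sn v·dn u·dn v)/D = 0.7102408080138218/0.9986845970602888 = 0.7111762913981798

cn(u+v)=0.71117629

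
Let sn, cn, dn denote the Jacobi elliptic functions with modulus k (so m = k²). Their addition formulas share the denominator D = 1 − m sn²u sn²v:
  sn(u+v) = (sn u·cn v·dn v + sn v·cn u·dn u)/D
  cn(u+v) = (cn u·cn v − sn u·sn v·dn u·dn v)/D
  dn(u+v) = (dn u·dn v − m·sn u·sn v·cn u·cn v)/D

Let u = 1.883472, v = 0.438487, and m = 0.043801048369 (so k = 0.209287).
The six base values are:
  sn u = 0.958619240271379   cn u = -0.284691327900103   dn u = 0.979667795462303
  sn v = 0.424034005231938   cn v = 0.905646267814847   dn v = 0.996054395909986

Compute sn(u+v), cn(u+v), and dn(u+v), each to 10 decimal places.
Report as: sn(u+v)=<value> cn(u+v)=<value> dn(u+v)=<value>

m = k² = 0.043801048369
D = 1 − m·sn²u·sn²v = 0.9927626735879729
sn(u+v) = (sn u·cn v·dn v + sn v·cn u·dn u)/D = 0.7464801577428938/0.9927626735879729 = 0.7519220631503175
cn(u+v) = (cn u·cn v − sn u·sn v·dn u·dn v)/D = -0.6544807867047622/0.9927626735879729 = -0.6592520086793593
dn(u+v) = (dn u·dn v − m·sn u·sn v·cn u·cn v)/D = 0.9803929583945105/0.9927626735879729 = 0.9875401085047279

sn(u+v)=0.7519220632 cn(u+v)=-0.6592520087 dn(u+v)=0.9875401085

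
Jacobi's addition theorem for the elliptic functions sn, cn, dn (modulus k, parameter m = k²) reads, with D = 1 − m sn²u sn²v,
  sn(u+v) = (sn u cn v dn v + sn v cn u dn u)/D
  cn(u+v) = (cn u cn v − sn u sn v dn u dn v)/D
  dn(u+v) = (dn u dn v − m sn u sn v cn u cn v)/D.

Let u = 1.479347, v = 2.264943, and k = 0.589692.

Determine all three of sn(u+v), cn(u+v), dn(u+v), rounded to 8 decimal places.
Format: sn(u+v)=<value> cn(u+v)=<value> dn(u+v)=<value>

sn u = 0.9772494418339333, cn u = 0.2120932069521933, dn u = 0.8172550194633613
sn v = 0.9097747207979488, cn v = -0.4151023456896075, dn v = 0.8439086640869355
m = k² = 0.347736654864
D = 1 − m·sn²u·sn²v = 0.7251289100059872
sn(u+v) = (sn u·cn v·dn v + sn v·cn u·dn u)/D = -0.1846436449191141/0.7251289100059872 = -0.2546356135733018
cn(u+v) = (cn u·cn v − sn u·sn v·dn u·dn v)/D = -0.7012265400834849/0.7251289100059872 = -0.9670370749356759
dn(u+v) = (dn u·dn v − m·sn u·sn v·cn u·cn v)/D = 0.7169075634367624/0.7251289100059872 = 0.9886622275628799

sn(u+v)=-0.25463561 cn(u+v)=-0.96703707 dn(u+v)=0.98866223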